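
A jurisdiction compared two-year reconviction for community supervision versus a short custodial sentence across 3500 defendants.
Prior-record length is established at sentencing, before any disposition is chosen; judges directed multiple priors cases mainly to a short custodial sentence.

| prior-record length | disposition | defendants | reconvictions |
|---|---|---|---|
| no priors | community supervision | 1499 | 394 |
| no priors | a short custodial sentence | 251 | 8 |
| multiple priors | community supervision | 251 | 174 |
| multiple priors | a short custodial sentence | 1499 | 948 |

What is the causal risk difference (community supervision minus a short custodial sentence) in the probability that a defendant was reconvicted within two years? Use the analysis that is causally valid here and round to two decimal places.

+0.15

The prior-record length-specific comparison favours a short custodial sentence throughout, but the pooled figures favour community supervision. The question is whether to condition on prior-record length.
Prior-record length differs across dispositions for reasons unrelated to any effect of the disposition itself, and it separately predicts the outcome — a classic confounder. We must compare within prior-record length levels.
Adjusting over the population distribution of prior-record length: 0.500·(0.263−0.032) + 0.500·(0.693−0.632) = +0.146.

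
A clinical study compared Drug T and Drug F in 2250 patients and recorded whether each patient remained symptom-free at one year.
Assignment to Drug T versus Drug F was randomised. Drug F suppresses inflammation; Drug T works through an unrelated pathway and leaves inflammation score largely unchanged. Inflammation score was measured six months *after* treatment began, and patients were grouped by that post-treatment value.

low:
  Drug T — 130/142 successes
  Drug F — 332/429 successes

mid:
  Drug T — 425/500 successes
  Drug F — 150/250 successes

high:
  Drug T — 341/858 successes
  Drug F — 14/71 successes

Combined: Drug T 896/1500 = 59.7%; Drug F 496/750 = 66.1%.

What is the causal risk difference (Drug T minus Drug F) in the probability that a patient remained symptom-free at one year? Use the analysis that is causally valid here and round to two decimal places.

Drug T is higher inside every inflammation score stratum but Drug F is higher in aggregate. Whether to stratify depends on how inflammation score relates to the drug.
Inflammation score is downstream of the drug. One should not condition on a consequence of treatment, so the overall rates are the right comparison.
The causal difference is the pooled difference: 0.597 − 0.661 = -0.064.

-0.06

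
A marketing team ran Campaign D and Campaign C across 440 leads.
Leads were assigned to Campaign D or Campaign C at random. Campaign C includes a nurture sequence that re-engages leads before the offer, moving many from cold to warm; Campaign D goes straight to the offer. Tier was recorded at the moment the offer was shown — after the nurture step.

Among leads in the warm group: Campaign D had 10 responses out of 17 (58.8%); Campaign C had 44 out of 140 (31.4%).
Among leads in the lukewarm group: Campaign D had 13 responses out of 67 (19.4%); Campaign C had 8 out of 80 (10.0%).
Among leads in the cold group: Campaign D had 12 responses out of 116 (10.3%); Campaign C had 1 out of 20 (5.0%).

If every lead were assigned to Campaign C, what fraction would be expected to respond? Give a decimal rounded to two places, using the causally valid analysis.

0.22

Campaign D is higher inside every engagement tier stratum but Campaign C is higher in aggregate. Whether to stratify depends on how engagement tier relates to the campaign.
The distribution of engagement tier is itself part of what the campaign does — it is an intermediate outcome. Holding it fixed would remove that part of the effect; the total effect is the pooled difference.
So P(outcome | do(Campaign C)) is just the pooled rate for Campaign C: 53/240 = 0.221.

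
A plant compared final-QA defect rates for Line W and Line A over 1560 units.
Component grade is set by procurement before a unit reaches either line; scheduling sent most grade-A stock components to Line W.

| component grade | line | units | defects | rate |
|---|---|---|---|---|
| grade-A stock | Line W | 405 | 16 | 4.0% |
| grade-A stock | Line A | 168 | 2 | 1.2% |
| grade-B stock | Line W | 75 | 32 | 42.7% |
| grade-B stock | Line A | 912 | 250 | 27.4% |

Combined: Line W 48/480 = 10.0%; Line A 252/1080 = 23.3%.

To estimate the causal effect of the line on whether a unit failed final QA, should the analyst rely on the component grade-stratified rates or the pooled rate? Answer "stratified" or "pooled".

stratified

Component grade is set before the line has any effect — it is not caused by the line — and it independently drives the outcome. That makes it a confounder, so the causal comparison is within component grade levels.
Within each level — grade-A stock: 4.0% vs 1.2%; grade-B stock: 42.7% vs 27.4% — Line A is lower every time.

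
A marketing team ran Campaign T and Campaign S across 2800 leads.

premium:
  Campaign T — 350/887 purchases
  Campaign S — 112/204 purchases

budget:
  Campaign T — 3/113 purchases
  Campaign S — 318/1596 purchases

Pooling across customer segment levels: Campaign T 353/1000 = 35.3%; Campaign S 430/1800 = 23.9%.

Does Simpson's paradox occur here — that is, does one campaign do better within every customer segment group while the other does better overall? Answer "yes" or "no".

Within each customer segment level (premium 39.5% vs 54.9%; budget 2.7% vs 19.9%), Campaign S has the higher rate every time. Pooled: 35.3% vs 23.9% — Campaign T has the higher rate overall. The two comparisons disagree.

yes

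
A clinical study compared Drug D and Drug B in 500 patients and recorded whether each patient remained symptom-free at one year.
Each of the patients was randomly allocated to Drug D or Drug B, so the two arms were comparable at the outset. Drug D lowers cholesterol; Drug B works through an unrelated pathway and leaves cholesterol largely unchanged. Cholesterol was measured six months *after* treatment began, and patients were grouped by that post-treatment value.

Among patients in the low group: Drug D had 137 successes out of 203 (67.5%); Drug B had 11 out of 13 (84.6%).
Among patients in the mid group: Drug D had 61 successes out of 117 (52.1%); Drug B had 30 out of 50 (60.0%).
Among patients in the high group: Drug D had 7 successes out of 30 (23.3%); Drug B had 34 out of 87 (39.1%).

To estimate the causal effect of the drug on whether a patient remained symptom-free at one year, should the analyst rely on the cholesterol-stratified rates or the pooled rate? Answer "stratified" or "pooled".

The stratified and pooled comparisons disagree (Drug B wins within each cholesterol; Drug D wins overall), so the answer turns on the causal role of cholesterol.
Cholesterol is downstream of the drug. One should not condition on a consequence of treatment, so the overall rates are the right comparison.
Pooled: Drug D 58.6% vs Drug B 50.0%; Drug D is higher overall.

pooled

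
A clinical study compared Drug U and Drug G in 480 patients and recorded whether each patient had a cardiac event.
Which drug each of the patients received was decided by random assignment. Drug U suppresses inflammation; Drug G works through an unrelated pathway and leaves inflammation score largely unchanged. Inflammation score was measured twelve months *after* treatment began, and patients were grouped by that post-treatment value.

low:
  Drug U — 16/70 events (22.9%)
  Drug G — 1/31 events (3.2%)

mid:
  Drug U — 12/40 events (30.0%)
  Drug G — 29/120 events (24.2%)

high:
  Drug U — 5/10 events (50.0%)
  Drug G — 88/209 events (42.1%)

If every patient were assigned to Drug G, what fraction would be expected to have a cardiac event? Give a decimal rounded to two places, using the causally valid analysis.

0.33

The inflammation score-specific comparison favours Drug G throughout, but the pooled figures favour Drug U. The question is whether to condition on inflammation score.
Inflammation score lies on the pathway drug → inflammation score → outcome, so adjusting for it blocks the indirect effect. For the total causal effect of drug, use the unadjusted pooled rates.
So P(outcome | do(Drug G)) is just the pooled rate for Drug G: 118/360 = 0.328.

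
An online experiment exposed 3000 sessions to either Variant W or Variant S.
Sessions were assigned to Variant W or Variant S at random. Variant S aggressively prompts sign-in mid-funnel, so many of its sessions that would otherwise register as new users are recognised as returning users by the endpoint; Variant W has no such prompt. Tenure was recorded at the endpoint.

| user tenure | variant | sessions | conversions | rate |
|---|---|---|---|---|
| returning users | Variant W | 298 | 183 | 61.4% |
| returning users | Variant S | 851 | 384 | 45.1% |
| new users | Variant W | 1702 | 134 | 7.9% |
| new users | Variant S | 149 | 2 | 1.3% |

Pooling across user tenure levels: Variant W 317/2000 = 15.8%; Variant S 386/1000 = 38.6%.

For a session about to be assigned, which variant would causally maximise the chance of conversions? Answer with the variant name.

Variant W is higher inside every user tenure stratum but Variant S is higher in aggregate. Whether to stratify depends on how user tenure relates to the variant.
Stratifying would compare variants among sessions the variants themselves sorted into user tenure groups — a form of selection on an intermediate. The unconditioned pooled rates give the total causal effect.
Pooled: Variant W 15.8% vs Variant S 38.6%; Variant S is higher overall.

Variant S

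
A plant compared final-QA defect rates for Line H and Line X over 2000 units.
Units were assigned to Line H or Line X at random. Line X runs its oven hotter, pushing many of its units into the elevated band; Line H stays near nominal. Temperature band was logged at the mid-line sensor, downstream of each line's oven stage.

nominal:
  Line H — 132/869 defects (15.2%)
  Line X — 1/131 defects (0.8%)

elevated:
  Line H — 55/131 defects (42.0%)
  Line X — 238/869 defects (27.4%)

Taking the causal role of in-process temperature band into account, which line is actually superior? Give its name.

The in-process temperature band-specific comparison favours Line X throughout, but the pooled figures favour Line H. The question is whether to condition on in-process temperature band.
The distribution of in-process temperature band is itself part of what the line does — it is an intermediate outcome. Holding it fixed would remove that part of the effect; the total effect is the pooled difference.
Pooled: Line H 18.7% vs Line X 23.9%; Line H is lower overall.

Line H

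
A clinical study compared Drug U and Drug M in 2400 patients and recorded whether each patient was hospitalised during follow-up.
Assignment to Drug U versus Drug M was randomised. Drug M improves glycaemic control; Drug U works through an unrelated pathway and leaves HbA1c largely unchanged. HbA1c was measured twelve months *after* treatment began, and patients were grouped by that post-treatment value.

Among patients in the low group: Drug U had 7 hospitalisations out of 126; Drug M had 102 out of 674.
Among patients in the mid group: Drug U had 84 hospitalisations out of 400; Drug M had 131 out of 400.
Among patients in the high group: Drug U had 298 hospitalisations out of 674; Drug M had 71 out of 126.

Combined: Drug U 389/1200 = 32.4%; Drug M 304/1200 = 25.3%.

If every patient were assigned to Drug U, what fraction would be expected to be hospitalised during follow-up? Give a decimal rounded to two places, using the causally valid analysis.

0.32

Because the drug influences HbA1c, HbA1c is a post-treatment mediator, not a confounder. Stratifying on it would bias the estimate; the causal effect is the crude pooled difference.
So P(outcome | do(Drug U)) is just the pooled rate for Drug U: 389/1200 = 0.324.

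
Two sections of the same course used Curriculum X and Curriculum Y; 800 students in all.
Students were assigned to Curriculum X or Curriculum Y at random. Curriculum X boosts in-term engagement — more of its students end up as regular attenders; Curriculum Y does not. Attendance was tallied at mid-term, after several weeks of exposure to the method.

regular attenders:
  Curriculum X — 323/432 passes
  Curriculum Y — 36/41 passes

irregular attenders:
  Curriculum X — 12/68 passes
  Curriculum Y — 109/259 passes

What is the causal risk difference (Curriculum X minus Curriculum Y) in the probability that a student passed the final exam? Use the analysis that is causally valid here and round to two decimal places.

+0.19

Mid-term attendance lies on the pathway teaching method → mid-term attendance → outcome, so adjusting for it blocks the indirect effect. For the total causal effect of teaching method, use the unadjusted pooled rates.
The causal difference is the pooled difference: 0.670 − 0.483 = +0.187.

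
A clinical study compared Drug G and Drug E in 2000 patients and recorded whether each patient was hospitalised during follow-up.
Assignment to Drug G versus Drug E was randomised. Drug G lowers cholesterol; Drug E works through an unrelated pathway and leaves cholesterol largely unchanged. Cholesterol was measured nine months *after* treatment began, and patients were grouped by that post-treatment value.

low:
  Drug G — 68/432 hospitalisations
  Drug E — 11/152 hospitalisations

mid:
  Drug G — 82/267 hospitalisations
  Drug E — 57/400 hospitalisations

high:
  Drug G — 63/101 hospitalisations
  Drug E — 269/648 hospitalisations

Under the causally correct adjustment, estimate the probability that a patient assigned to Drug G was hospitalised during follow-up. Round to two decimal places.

Cholesterol here is a post-treatment variable shaped by the drug; conditioning on it would introduce bias rather than remove it. The overall comparison is the causal one.
So P(outcome | do(Drug G)) is just the pooled rate for Drug G: 213/800 = 0.266.

0.27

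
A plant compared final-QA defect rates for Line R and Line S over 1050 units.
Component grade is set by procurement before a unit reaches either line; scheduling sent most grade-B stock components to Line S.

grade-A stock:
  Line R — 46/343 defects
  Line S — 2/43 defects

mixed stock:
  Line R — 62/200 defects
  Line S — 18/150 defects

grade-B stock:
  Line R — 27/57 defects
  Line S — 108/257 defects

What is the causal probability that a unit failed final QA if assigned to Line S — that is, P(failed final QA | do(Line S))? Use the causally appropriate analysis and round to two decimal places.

Line S is lower inside every component grade stratum but Line R is lower in aggregate. Whether to stratify depends on how component grade relates to the line.
Since component grade is a pre-existing factor (not a product of the line) and it affects the outcome on its own, it is a confounder. The stratified rates, not the pooled rate, identify the causal effect.
Standardising Line S to the population component grade mix: 0.368·2/43 + 0.333·18/150 + 0.299·108/257 = 0.183.

0.18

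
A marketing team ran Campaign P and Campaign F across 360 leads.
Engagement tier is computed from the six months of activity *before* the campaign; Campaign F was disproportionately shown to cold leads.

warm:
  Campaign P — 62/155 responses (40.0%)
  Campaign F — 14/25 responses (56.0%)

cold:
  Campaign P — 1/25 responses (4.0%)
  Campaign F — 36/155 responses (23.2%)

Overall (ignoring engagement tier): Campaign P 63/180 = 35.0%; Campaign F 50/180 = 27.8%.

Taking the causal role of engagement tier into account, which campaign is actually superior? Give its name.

The stratified and pooled comparisons disagree (Campaign F wins within each engagement tier; Campaign P wins overall), so the answer turns on the causal role of engagement tier.
Engagement tier satisfies the back-door criterion: it is not a descendant of the campaign, and it blocks the spurious path from campaign to outcome. Adjusting for it (i.e., using the within-engagement tier rates) gives the causal effect.
Within each level — warm: 40.0% vs 56.0%; cold: 4.0% vs 23.2% — Campaign F is higher every time.

Campaign F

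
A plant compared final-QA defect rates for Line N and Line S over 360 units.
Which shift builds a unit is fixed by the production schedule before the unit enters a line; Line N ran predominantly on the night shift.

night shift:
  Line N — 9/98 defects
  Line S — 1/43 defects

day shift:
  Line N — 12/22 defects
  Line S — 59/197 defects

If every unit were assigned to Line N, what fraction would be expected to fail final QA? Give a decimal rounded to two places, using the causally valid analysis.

Shift is set before the line has any effect — it is not caused by the line — and it independently drives the outcome. That makes it a confounder, so the causal comparison is within shift levels.
Standardising Line N to the population shift mix: 0.392·9/98 + 0.608·12/22 = 0.368.

0.37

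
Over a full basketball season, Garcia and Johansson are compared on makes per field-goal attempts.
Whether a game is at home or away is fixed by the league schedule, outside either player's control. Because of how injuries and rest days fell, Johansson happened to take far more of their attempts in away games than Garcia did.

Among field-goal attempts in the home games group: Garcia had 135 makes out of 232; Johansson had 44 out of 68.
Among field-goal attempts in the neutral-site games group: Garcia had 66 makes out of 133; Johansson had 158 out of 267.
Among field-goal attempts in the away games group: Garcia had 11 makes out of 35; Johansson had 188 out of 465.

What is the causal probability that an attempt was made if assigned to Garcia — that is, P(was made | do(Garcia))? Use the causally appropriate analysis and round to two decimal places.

The game venue-specific comparison favours Johansson throughout, but the pooled figures favour Garcia. The question is whether to condition on game venue.
Game venue satisfies the back-door criterion: it is not a descendant of the player, and it blocks the spurious path from player to outcome. Adjusting for it (i.e., using the within-game venue rates) gives the causal effect.
Standardising Garcia to the population game venue mix: 0.250·135/232 + 0.333·66/133 + 0.417·11/35 = 0.442.

0.44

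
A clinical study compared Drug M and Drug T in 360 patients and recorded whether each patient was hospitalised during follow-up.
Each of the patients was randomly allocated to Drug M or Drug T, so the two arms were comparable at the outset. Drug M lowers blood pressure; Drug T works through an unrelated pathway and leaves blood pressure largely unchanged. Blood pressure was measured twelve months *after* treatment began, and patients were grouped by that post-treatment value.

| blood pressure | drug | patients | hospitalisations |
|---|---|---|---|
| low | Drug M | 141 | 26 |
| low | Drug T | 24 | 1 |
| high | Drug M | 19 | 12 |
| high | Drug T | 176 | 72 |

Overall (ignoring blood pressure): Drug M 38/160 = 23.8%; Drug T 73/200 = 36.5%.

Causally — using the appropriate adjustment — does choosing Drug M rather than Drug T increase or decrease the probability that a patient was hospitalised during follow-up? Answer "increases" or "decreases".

Within every blood pressure level Drug T has the lower rate, yet pooled Drug M does — Simpson's reversal.
Blood pressure is recorded after the drug and is itself shifted by it — it sits on the causal path from drug to outcome. Conditioning on a mediator would strip out part of the effect we want; the pooled comparison gives the total causal effect.
Pooled: Drug M 23.8% vs Drug T 36.5%; Drug M is lower overall.

decreases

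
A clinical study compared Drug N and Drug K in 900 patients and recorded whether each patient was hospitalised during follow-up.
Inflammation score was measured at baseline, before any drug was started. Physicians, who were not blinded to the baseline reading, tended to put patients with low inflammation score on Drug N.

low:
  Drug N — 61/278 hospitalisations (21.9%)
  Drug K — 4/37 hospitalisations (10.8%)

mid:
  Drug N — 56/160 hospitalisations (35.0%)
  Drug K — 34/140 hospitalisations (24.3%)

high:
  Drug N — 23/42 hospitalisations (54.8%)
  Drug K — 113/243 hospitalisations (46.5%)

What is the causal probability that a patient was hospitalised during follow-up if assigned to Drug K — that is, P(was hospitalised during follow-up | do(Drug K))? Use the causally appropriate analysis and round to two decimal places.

Since inflammation score is a pre-existing factor (not a product of the drug) and it affects the outcome on its own, it is a confounder. The stratified rates, not the pooled rate, identify the causal effect.
Standardising Drug K to the population inflammation score mix: 0.350·4/37 + 0.333·34/140 + 0.317·113/243 = 0.266.

0.27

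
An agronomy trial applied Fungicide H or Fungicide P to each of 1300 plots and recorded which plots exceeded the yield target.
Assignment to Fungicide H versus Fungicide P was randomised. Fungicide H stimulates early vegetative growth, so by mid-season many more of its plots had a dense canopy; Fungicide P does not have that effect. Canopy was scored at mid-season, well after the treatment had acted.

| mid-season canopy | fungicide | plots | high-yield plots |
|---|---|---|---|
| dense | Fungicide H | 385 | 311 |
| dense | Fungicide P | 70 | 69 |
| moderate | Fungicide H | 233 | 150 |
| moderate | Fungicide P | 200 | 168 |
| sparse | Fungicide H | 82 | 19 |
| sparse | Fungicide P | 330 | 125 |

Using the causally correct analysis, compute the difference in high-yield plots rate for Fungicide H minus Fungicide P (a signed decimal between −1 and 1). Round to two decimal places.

+0.08

The mid-season canopy-specific comparison favours Fungicide P throughout, but the pooled figures favour Fungicide H. The question is whether to condition on mid-season canopy.
Stratifying would compare fungicides among plots the fungicides themselves sorted into mid-season canopy groups — a form of selection on an intermediate. The unconditioned pooled rates give the total causal effect.
The causal difference is the pooled difference: 0.686 − 0.603 = +0.082.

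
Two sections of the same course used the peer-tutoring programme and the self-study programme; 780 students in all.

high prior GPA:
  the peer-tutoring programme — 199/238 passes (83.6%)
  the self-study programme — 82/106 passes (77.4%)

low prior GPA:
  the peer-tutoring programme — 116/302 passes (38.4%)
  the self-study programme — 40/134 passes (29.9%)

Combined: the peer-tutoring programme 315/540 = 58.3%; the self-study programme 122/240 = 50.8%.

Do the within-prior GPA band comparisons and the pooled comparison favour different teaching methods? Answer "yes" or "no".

Within each prior GPA band level (high prior GPA 83.6% vs 77.4%; low prior GPA 38.4% vs 29.9%), the peer-tutoring programme has the higher rate every time. Pooled: 58.3% vs 50.8% — the peer-tutoring programme has the higher rate overall. They agree.

no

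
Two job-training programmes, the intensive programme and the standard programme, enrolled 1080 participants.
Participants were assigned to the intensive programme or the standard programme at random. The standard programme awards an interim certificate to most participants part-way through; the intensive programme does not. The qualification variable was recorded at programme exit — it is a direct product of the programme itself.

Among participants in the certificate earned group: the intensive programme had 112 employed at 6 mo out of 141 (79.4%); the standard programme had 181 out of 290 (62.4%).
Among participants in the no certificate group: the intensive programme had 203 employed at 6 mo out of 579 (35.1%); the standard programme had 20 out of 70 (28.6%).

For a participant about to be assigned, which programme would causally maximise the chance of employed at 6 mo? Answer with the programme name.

the standard programme

The distribution of qualification attained during the programme is itself part of what the programme does — it is an intermediate outcome. Holding it fixed would remove that part of the effect; the total effect is the pooled difference.
Pooled: the intensive programme 43.8% vs the standard programme 55.8%; the standard programme is higher overall.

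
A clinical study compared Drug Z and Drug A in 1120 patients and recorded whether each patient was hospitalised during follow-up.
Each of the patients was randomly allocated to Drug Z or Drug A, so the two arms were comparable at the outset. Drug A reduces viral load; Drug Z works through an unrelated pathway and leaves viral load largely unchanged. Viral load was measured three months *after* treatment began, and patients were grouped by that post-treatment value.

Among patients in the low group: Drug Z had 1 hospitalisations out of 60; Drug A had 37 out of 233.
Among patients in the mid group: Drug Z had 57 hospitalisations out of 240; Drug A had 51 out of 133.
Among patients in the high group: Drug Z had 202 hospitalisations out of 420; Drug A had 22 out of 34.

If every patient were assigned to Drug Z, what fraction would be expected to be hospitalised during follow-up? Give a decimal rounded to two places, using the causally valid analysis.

0.36

Viral load here is a post-treatment variable shaped by the drug; conditioning on it would introduce bias rather than remove it. The overall comparison is the causal one.
So P(outcome | do(Drug Z)) is just the pooled rate for Drug Z: 260/720 = 0.361.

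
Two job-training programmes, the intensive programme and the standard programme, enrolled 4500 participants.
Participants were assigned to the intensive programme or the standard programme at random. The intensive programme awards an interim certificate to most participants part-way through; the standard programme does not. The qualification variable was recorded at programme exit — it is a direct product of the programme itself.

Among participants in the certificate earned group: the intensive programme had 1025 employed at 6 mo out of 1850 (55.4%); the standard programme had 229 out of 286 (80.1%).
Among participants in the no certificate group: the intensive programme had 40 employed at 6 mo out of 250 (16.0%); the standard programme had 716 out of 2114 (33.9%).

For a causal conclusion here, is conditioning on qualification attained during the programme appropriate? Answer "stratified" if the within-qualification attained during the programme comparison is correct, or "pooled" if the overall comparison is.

pooled

Qualification attained during the programme is downstream of the programme. One should not condition on a consequence of treatment, so the overall rates are the right comparison.
Pooled: the intensive programme 50.7% vs the standard programme 39.4%; the intensive programme is higher overall.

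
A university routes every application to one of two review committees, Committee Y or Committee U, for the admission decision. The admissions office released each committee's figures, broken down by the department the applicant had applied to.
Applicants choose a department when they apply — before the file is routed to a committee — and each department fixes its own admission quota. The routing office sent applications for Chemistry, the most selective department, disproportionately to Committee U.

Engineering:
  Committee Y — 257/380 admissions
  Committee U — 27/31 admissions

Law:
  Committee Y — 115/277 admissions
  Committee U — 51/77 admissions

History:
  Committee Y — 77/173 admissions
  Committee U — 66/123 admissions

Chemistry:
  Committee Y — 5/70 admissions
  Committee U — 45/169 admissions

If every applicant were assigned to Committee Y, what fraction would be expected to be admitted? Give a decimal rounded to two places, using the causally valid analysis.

Nothing the review committee does changes department; the imbalance is an allocation artefact. With department also predicting the outcome, the pooled figure is confounded, and the within-stratum comparison is the causal one.
Standardising Committee Y to the population department mix: 0.316·257/380 + 0.272·115/277 + 0.228·77/173 + 0.184·5/70 = 0.441.

0.44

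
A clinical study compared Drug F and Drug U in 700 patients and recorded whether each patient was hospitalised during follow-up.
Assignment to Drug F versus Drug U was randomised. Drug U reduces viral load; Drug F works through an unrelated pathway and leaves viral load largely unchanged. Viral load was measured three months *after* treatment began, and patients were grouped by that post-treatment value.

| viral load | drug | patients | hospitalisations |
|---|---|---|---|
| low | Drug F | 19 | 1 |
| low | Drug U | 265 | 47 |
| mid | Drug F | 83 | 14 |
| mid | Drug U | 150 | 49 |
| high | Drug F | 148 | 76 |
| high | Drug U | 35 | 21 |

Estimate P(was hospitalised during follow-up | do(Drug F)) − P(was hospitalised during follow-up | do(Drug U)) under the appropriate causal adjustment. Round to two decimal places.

+0.10

Drug F is lower inside every viral load stratum but Drug U is lower in aggregate. Whether to stratify depends on how viral load relates to the drug.
Because the drug influences viral load, viral load is a post-treatment mediator, not a confounder. Stratifying on it would bias the estimate; the causal effect is the crude pooled difference.
The causal difference is the pooled difference: 0.364 − 0.260 = +0.104.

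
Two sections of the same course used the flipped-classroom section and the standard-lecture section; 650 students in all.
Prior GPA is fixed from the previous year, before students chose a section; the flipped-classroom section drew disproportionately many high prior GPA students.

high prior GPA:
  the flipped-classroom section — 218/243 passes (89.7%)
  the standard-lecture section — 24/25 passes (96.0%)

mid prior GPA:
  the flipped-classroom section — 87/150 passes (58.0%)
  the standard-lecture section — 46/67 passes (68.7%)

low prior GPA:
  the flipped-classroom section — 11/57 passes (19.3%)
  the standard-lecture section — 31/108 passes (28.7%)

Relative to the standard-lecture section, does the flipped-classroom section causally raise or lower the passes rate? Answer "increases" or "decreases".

Prior GPA band satisfies the back-door criterion: it is not a descendant of the teaching method, and it blocks the spurious path from teaching method to outcome. Adjusting for it (i.e., using the within-prior GPA band rates) gives the causal effect.
Within each level — high prior GPA: 89.7% vs 96.0%; mid prior GPA: 58.0% vs 68.7%; low prior GPA: 19.3% vs 28.7% — the standard-lecture section is higher every time.

decreases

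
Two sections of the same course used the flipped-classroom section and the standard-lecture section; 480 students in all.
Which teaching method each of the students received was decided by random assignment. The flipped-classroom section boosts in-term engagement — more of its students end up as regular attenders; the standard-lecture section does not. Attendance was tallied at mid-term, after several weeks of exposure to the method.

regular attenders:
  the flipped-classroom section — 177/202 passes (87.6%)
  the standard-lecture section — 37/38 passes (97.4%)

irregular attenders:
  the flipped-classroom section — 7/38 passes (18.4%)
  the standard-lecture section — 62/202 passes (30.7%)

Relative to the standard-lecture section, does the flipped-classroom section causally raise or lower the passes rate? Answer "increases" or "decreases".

increases

The mid-term attendance-specific comparison favours the standard-lecture section throughout, but the pooled figures favour the flipped-classroom section. The question is whether to condition on mid-term attendance.
Because the teaching method influences mid-term attendance, mid-term attendance is a post-treatment mediator, not a confounder. Stratifying on it would bias the estimate; the causal effect is the crude pooled difference.
Pooled: the flipped-classroom section 76.7% vs the standard-lecture section 41.2%; the flipped-classroom section is higher overall.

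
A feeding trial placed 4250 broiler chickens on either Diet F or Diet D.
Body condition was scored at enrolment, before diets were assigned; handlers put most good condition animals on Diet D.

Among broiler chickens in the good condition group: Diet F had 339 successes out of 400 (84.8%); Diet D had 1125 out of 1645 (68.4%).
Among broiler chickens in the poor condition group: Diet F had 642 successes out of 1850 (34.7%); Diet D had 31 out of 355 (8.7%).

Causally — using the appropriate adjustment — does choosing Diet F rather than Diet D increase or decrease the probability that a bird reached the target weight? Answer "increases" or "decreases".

The starting body condition-specific comparison favours Diet F throughout, but the pooled figures favour Diet D. The question is whether to condition on starting body condition.
Starting body condition is set before the diet has any effect — it is not caused by the diet — and it independently drives the outcome. That makes it a confounder, so the causal comparison is within starting body condition levels.
Within each level — good condition: 84.8% vs 68.4%; poor condition: 34.7% vs 8.7% — Diet F is higher every time.

increases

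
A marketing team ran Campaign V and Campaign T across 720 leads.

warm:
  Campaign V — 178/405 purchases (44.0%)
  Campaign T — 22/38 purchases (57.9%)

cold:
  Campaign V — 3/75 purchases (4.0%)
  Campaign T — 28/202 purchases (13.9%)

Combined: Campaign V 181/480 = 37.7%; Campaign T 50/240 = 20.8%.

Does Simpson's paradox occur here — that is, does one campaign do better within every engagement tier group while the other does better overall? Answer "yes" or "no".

Within each engagement tier level (warm 44.0% vs 57.9%; cold 4.0% vs 13.9%), Campaign T has the higher rate every time. Pooled: 37.7% vs 20.8% — Campaign V has the higher rate overall. The two comparisons disagree.

yes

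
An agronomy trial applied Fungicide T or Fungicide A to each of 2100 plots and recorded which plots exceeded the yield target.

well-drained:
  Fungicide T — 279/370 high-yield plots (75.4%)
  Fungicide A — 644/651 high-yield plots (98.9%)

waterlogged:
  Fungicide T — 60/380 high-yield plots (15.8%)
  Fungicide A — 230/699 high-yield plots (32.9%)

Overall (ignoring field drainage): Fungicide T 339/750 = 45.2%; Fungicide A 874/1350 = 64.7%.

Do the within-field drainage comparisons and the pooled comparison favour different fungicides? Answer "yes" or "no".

Within each field drainage level (well-drained 75.4% vs 98.9%; waterlogged 15.8% vs 32.9%), Fungicide A has the higher rate every time. Pooled: 45.2% vs 64.7% — Fungicide A has the higher rate overall. They agree.

no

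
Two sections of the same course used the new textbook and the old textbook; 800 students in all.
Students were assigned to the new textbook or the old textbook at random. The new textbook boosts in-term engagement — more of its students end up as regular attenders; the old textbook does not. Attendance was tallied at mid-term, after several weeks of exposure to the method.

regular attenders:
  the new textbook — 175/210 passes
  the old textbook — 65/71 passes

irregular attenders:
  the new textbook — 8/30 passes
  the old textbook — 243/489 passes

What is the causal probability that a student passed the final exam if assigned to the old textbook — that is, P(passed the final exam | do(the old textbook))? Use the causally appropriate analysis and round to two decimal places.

0.55

Within every mid-term attendance level the old textbook has the higher rate, yet pooled the new textbook does — Simpson's reversal.
Mid-term attendance is recorded after the teaching method and is itself shifted by it — it sits on the causal path from teaching method to outcome. Conditioning on a mediator would strip out part of the effect we want; the pooled comparison gives the total causal effect.
So P(outcome | do(the old textbook)) is just the pooled rate for the old textbook: 308/560 = 0.550.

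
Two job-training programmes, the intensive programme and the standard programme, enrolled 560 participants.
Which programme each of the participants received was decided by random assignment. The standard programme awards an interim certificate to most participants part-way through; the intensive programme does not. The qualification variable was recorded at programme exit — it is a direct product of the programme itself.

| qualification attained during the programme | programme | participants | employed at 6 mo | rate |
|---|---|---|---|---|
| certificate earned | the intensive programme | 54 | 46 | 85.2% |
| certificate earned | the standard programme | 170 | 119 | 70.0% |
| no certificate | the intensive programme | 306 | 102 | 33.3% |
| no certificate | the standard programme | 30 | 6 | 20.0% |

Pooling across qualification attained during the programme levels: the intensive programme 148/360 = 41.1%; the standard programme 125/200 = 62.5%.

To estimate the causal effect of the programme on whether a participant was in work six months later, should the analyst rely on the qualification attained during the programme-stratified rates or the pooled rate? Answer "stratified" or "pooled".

pooled

Within every qualification attained during the programme level the intensive programme has the higher rate, yet pooled the standard programme does — Simpson's reversal.
Qualification attained during the programme here is a post-treatment variable shaped by the programme; conditioning on it would introduce bias rather than remove it. The overall comparison is the causal one.
Pooled: the intensive programme 41.1% vs the standard programme 62.5%; the standard programme is higher overall.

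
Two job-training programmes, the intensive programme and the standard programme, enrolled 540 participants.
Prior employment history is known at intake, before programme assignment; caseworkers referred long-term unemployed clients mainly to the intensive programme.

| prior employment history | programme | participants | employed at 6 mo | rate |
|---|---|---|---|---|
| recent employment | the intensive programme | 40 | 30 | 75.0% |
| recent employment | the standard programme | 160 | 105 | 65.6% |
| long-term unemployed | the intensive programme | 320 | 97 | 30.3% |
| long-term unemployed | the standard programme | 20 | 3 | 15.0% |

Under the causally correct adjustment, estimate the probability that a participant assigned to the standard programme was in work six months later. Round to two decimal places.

Since prior employment history is a pre-existing factor (not a product of the programme) and it affects the outcome on its own, it is a confounder. The stratified rates, not the pooled rate, identify the causal effect.
Standardising the standard programme to the population prior employment history mix: 0.370·105/160 + 0.630·3/20 = 0.338.

0.34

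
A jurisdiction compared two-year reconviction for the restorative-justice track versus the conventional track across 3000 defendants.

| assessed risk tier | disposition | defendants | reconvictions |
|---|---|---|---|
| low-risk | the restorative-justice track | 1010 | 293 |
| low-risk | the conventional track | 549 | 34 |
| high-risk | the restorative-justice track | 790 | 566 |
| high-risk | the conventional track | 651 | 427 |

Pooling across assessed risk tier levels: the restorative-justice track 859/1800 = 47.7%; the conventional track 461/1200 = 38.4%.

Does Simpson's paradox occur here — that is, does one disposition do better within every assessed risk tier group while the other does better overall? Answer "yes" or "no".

Within each assessed risk tier level (low-risk 29.0% vs 6.2%; high-risk 71.6% vs 65.6%), the conventional track has the lower rate every time. Pooled: 47.7% vs 38.4% — the conventional track has the lower rate overall. They agree.

no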